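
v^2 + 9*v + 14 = (v + 2)*(v + 7)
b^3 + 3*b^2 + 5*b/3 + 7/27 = (b + 1/3)^2*(b + 7/3)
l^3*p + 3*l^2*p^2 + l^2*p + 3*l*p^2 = l*(l + 3*p)*(l*p + p)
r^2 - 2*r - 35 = (r - 7)*(r + 5)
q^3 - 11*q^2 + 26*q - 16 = (q - 8)*(q - 2)*(q - 1)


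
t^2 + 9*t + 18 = (t + 3)*(t + 6)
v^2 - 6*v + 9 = (v - 3)^2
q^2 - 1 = (q - 1)*(q + 1)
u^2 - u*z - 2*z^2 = (u - 2*z)*(u + z)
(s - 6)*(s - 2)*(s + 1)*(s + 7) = s^4 - 45*s^2 + 40*s + 84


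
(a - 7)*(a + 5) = a^2 - 2*a - 35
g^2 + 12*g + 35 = (g + 5)*(g + 7)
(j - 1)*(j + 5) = j^2 + 4*j - 5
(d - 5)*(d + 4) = d^2 - d - 20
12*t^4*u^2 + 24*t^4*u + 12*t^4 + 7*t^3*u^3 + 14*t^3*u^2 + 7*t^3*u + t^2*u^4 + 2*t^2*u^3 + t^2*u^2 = (3*t + u)*(4*t + u)*(t*u + t)^2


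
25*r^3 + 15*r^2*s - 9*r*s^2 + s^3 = (-5*r + s)^2*(r + s)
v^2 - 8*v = v*(v - 8)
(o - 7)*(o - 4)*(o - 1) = o^3 - 12*o^2 + 39*o - 28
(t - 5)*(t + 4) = t^2 - t - 20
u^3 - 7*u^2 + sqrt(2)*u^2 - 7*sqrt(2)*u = u*(u - 7)*(u + sqrt(2))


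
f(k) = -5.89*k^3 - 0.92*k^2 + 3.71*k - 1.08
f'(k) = -17.67*k^2 - 1.84*k + 3.71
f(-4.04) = 357.30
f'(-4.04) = -277.26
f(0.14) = -0.59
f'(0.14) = 3.11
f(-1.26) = 4.57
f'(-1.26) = -22.02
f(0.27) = -0.26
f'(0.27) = 1.93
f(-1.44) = 9.26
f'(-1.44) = -30.28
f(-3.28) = 184.70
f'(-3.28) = -180.36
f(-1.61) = 15.14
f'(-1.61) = -39.13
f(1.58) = -20.75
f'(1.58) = -43.31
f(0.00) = -1.08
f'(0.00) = 3.71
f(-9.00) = 4184.82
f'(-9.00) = -1411.00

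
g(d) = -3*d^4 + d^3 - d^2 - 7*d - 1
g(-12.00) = -63997.00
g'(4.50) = -1048.75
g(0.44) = -4.30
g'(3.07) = -332.08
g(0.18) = -2.29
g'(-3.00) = 350.00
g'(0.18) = -7.33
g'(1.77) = -67.68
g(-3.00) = -259.00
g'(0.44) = -8.32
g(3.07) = -269.47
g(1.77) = -40.42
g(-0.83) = 2.13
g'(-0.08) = -6.81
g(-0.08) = -0.45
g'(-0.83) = 3.59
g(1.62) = -31.38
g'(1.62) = -53.39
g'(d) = -12*d^3 + 3*d^2 - 2*d - 7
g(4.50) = -1191.81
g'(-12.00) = 21185.00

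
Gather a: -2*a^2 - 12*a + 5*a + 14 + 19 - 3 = -2*a^2 - 7*a + 30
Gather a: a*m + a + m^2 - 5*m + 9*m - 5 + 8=a*(m + 1) + m^2 + 4*m + 3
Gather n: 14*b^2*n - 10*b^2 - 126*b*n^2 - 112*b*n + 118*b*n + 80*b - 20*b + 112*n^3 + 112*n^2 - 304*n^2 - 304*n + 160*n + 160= -10*b^2 + 60*b + 112*n^3 + n^2*(-126*b - 192) + n*(14*b^2 + 6*b - 144) + 160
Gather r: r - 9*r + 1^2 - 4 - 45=-8*r - 48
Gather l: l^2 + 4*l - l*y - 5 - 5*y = l^2 + l*(4 - y) - 5*y - 5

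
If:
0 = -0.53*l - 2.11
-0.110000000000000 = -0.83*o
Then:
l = -3.98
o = 0.13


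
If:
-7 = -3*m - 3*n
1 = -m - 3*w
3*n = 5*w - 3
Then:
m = 35/4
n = -77/12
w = -13/4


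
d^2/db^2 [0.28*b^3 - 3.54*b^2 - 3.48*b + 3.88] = 1.68*b - 7.08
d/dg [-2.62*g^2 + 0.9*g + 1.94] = 0.9 - 5.24*g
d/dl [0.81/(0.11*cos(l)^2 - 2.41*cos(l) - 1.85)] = (0.1782*cos(l) - 1.9521)*sin(l)/(-0.11*cos(l)^2 + 2.41*cos(l) + 1.85)^2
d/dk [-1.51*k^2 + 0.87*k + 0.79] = 0.87 - 3.02*k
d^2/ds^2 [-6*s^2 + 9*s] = -12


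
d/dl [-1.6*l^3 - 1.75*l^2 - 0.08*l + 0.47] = -4.8*l^2 - 3.5*l - 0.08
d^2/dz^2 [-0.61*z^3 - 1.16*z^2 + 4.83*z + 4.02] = -3.66*z - 2.32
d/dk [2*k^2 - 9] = 4*k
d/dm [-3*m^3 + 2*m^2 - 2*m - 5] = -9*m^2 + 4*m - 2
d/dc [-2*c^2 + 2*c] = 2 - 4*c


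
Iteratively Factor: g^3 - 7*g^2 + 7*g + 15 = (g + 1)*(g^2 - 8*g + 15) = (g - 5)*(g + 1)*(g - 3)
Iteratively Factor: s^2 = (s)*(s)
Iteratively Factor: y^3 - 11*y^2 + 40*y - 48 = (y - 4)*(y^2 - 7*y + 12) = (y - 4)^2*(y - 3)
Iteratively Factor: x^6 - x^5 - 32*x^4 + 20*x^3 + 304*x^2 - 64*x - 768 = (x - 4)*(x^5 + 3*x^4 - 20*x^3 - 60*x^2 + 64*x + 192) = (x - 4)*(x + 4)*(x^4 - x^3 - 16*x^2 + 4*x + 48) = (x - 4)*(x + 2)*(x + 4)*(x^3 - 3*x^2 - 10*x + 24) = (x - 4)*(x + 2)*(x + 3)*(x + 4)*(x^2 - 6*x + 8) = (x - 4)*(x - 2)*(x + 2)*(x + 3)*(x + 4)*(x - 4)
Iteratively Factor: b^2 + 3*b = (b + 3)*(b)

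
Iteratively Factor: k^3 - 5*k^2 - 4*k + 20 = (k + 2)*(k^2 - 7*k + 10) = (k - 5)*(k + 2)*(k - 2)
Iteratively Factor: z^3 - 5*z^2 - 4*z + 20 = (z - 5)*(z^2 - 4) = (z - 5)*(z - 2)*(z + 2)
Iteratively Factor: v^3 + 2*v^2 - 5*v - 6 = (v - 2)*(v^2 + 4*v + 3) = (v - 2)*(v + 1)*(v + 3)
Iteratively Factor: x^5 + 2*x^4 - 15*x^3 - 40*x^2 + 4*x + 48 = (x - 4)*(x^4 + 6*x^3 + 9*x^2 - 4*x - 12) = (x - 4)*(x + 2)*(x^3 + 4*x^2 + x - 6) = (x - 4)*(x + 2)^2*(x^2 + 2*x - 3) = (x - 4)*(x + 2)^2*(x + 3)*(x - 1)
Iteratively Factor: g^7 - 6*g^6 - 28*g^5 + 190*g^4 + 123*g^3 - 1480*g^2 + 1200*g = (g - 3)*(g^6 - 3*g^5 - 37*g^4 + 79*g^3 + 360*g^2 - 400*g) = (g - 3)*(g - 1)*(g^5 - 2*g^4 - 39*g^3 + 40*g^2 + 400*g) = (g - 5)*(g - 3)*(g - 1)*(g^4 + 3*g^3 - 24*g^2 - 80*g) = (g - 5)*(g - 3)*(g - 1)*(g + 4)*(g^3 - g^2 - 20*g) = (g - 5)*(g - 3)*(g - 1)*(g + 4)^2*(g^2 - 5*g) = (g - 5)^2*(g - 3)*(g - 1)*(g + 4)^2*(g)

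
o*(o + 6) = o^2 + 6*o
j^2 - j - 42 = (j - 7)*(j + 6)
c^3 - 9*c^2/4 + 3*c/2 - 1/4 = (c - 1)^2*(c - 1/4)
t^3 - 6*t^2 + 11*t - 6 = (t - 3)*(t - 2)*(t - 1)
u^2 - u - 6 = (u - 3)*(u + 2)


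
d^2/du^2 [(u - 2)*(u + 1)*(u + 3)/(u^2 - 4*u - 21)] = 80/(u^3 - 21*u^2 + 147*u - 343)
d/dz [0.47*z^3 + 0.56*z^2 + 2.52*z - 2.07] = 1.41*z^2 + 1.12*z + 2.52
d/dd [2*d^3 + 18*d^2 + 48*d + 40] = 6*d^2 + 36*d + 48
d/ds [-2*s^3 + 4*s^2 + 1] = 2*s*(4 - 3*s)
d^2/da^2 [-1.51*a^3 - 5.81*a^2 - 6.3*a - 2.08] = -9.06*a - 11.62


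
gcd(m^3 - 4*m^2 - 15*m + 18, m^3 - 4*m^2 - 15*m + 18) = m^3 - 4*m^2 - 15*m + 18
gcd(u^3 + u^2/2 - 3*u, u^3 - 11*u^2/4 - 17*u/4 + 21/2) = u + 2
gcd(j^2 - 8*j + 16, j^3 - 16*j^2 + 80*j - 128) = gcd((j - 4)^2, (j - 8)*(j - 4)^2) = j^2 - 8*j + 16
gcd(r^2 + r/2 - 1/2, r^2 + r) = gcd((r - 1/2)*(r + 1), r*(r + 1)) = r + 1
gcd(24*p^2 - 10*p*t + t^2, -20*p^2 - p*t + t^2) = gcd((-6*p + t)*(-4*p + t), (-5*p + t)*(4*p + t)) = 1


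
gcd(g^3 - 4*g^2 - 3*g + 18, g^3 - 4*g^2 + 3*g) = g - 3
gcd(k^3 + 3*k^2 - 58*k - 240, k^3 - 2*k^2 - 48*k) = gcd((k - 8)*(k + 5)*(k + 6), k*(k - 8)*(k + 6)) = k^2 - 2*k - 48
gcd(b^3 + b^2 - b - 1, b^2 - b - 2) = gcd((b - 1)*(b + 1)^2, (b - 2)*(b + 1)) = b + 1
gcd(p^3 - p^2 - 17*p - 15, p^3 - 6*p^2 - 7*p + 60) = p^2 - 2*p - 15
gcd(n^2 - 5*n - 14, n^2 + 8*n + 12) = n + 2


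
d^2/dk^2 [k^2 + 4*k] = 2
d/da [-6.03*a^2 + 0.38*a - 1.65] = 0.38 - 12.06*a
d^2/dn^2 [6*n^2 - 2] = 12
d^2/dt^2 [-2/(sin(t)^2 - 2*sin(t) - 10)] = 4*(-2*sin(t)^4 + 3*sin(t)^3 - 19*sin(t)^2 + 4*sin(t) + 14)/(2*sin(t) + cos(t)^2 + 9)^3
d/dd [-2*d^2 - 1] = -4*d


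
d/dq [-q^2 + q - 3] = 1 - 2*q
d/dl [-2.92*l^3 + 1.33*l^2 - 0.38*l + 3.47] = -8.76*l^2 + 2.66*l - 0.38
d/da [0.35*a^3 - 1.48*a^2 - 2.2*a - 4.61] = 1.05*a^2 - 2.96*a - 2.2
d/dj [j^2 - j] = 2*j - 1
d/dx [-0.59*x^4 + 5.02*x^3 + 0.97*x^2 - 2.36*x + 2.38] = -2.36*x^3 + 15.06*x^2 + 1.94*x - 2.36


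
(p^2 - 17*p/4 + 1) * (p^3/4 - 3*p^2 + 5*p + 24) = p^5/4 - 65*p^4/16 + 18*p^3 - p^2/4 - 97*p + 24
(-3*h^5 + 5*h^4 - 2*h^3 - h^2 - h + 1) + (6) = -3*h^5 + 5*h^4 - 2*h^3 - h^2 - h + 7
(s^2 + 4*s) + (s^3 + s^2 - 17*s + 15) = s^3 + 2*s^2 - 13*s + 15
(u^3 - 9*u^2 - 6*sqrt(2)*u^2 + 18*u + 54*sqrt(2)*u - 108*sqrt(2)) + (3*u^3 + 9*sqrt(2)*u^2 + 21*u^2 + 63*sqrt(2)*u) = 4*u^3 + 3*sqrt(2)*u^2 + 12*u^2 + 18*u + 117*sqrt(2)*u - 108*sqrt(2)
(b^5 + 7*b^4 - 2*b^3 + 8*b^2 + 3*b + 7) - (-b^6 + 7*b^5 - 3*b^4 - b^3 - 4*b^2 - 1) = b^6 - 6*b^5 + 10*b^4 - b^3 + 12*b^2 + 3*b + 8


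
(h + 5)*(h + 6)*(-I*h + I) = -I*h^3 - 10*I*h^2 - 19*I*h + 30*I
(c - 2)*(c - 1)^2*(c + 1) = c^4 - 3*c^3 + c^2 + 3*c - 2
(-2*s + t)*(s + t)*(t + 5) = -2*s^2*t - 10*s^2 - s*t^2 - 5*s*t + t^3 + 5*t^2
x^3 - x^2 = x^2*(x - 1)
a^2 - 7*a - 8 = (a - 8)*(a + 1)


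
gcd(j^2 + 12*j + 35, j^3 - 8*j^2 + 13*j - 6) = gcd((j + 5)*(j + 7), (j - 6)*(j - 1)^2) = 1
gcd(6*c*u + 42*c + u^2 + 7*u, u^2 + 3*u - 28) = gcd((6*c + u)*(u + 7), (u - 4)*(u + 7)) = u + 7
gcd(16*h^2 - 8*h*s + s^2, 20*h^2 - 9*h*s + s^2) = -4*h + s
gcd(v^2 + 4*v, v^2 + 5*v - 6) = 1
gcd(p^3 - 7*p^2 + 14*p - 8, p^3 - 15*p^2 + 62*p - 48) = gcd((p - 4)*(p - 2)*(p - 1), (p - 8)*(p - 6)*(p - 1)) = p - 1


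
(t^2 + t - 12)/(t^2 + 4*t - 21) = (t + 4)/(t + 7)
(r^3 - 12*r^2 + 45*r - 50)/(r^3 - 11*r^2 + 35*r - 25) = (r - 2)/(r - 1)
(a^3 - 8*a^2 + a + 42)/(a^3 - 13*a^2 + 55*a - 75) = (a^2 - 5*a - 14)/(a^2 - 10*a + 25)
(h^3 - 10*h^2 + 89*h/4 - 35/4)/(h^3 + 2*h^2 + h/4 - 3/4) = (2*h^2 - 19*h + 35)/(2*h^2 + 5*h + 3)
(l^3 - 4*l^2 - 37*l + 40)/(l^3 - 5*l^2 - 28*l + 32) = (l + 5)/(l + 4)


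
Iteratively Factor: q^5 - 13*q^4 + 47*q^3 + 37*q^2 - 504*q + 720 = (q - 3)*(q^4 - 10*q^3 + 17*q^2 + 88*q - 240) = (q - 4)*(q - 3)*(q^3 - 6*q^2 - 7*q + 60) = (q - 4)^2*(q - 3)*(q^2 - 2*q - 15) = (q - 4)^2*(q - 3)*(q + 3)*(q - 5)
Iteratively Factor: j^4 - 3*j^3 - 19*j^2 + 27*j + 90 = (j + 2)*(j^3 - 5*j^2 - 9*j + 45) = (j + 2)*(j + 3)*(j^2 - 8*j + 15) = (j - 3)*(j + 2)*(j + 3)*(j - 5)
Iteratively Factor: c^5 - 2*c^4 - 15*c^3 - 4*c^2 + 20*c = (c - 5)*(c^4 + 3*c^3 - 4*c) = (c - 5)*(c + 2)*(c^3 + c^2 - 2*c) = (c - 5)*(c + 2)^2*(c^2 - c) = (c - 5)*(c - 1)*(c + 2)^2*(c)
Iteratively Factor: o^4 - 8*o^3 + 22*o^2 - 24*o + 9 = (o - 1)*(o^3 - 7*o^2 + 15*o - 9) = (o - 3)*(o - 1)*(o^2 - 4*o + 3) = (o - 3)*(o - 1)^2*(o - 3)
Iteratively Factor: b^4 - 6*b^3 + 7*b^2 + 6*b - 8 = (b - 1)*(b^3 - 5*b^2 + 2*b + 8) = (b - 4)*(b - 1)*(b^2 - b - 2) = (b - 4)*(b - 1)*(b + 1)*(b - 2)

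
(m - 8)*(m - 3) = m^2 - 11*m + 24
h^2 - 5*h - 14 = (h - 7)*(h + 2)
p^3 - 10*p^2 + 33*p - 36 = (p - 4)*(p - 3)^2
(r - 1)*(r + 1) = r^2 - 1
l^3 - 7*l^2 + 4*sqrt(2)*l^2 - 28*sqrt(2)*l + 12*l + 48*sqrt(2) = (l - 4)*(l - 3)*(l + 4*sqrt(2))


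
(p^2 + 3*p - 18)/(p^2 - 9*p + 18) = (p + 6)/(p - 6)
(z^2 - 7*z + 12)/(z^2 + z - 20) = (z - 3)/(z + 5)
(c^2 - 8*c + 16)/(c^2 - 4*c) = (c - 4)/c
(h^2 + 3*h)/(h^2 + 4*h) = (h + 3)/(h + 4)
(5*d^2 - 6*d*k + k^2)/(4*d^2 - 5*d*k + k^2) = (5*d - k)/(4*d - k)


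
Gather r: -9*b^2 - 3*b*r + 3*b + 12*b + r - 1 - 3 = -9*b^2 + 15*b + r*(1 - 3*b) - 4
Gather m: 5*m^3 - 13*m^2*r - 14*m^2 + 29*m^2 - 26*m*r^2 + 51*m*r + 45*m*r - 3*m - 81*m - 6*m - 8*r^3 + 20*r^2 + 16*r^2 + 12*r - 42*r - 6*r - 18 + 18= 5*m^3 + m^2*(15 - 13*r) + m*(-26*r^2 + 96*r - 90) - 8*r^3 + 36*r^2 - 36*r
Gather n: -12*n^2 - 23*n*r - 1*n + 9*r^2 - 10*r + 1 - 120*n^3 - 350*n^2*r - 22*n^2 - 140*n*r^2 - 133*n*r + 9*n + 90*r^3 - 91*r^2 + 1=-120*n^3 + n^2*(-350*r - 34) + n*(-140*r^2 - 156*r + 8) + 90*r^3 - 82*r^2 - 10*r + 2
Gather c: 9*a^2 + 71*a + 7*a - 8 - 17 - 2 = 9*a^2 + 78*a - 27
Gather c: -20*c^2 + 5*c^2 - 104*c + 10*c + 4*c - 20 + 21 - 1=-15*c^2 - 90*c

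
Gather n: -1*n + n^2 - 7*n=n^2 - 8*n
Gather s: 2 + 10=12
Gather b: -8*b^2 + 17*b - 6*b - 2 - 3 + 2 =-8*b^2 + 11*b - 3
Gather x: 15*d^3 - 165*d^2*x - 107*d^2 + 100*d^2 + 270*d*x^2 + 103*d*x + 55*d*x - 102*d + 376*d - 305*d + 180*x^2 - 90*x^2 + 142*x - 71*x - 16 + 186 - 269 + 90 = 15*d^3 - 7*d^2 - 31*d + x^2*(270*d + 90) + x*(-165*d^2 + 158*d + 71) - 9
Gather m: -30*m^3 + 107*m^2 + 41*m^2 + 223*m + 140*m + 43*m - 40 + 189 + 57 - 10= -30*m^3 + 148*m^2 + 406*m + 196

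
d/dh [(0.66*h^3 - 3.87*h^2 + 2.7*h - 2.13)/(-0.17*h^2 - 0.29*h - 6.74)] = (-0.1122*h^4 - 0.3828*h^3 - 11.7639*h^2 + 51.4434*h - 18.8157)/(0.0289*h^4 + 0.0986*h^3 + 2.3757*h^2 + 3.9092*h + 45.4276)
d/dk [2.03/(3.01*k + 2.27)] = -6.1103/(3.01*k + 2.27)^2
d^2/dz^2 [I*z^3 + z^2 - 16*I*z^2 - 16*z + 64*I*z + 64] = 6*I*z + 2 - 32*I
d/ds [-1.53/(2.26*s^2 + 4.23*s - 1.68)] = (6.9156*s + 6.4719)/(2.26*s^2 + 4.23*s - 1.68)^2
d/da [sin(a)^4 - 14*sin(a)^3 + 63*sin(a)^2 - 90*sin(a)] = 2*(2*sin(a)^3 - 21*sin(a)^2 + 63*sin(a) - 45)*cos(a)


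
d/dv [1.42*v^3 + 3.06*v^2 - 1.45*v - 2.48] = 4.26*v^2 + 6.12*v - 1.45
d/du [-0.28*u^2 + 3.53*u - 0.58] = 3.53 - 0.56*u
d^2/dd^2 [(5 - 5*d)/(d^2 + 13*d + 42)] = 10*(-(d - 1)*(2*d + 13)^2 + 3*(d + 4)*(d^2 + 13*d + 42))/(d^2 + 13*d + 42)^3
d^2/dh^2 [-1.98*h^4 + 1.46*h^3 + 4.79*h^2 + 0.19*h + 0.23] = -23.76*h^2 + 8.76*h + 9.58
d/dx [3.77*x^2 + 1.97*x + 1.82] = 7.54*x + 1.97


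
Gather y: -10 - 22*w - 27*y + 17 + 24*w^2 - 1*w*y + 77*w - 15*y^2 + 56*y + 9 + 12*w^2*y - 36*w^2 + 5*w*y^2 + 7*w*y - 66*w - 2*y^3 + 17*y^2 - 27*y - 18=-12*w^2 - 11*w - 2*y^3 + y^2*(5*w + 2) + y*(12*w^2 + 6*w + 2) - 2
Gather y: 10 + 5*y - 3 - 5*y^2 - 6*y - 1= -5*y^2 - y + 6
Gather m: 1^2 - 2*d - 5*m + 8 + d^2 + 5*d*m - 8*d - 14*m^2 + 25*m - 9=d^2 - 10*d - 14*m^2 + m*(5*d + 20)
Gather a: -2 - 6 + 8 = 0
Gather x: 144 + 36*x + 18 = 36*x + 162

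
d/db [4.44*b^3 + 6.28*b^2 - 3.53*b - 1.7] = 13.32*b^2 + 12.56*b - 3.53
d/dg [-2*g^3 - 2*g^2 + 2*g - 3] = -6*g^2 - 4*g + 2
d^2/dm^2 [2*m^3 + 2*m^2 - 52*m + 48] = 12*m + 4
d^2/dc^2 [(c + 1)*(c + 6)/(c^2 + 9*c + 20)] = 4*(-c^3 - 21*c^2 - 129*c - 247)/(c^6 + 27*c^5 + 303*c^4 + 1809*c^3 + 6060*c^2 + 10800*c + 8000)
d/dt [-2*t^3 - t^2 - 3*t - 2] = -6*t^2 - 2*t - 3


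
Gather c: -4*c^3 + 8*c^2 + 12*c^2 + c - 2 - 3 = -4*c^3 + 20*c^2 + c - 5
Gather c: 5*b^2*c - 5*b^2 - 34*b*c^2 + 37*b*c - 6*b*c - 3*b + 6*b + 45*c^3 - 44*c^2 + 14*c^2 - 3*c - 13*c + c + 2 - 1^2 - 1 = -5*b^2 + 3*b + 45*c^3 + c^2*(-34*b - 30) + c*(5*b^2 + 31*b - 15)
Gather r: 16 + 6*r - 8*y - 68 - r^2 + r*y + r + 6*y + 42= -r^2 + r*(y + 7) - 2*y - 10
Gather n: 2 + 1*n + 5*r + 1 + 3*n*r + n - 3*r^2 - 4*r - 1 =n*(3*r + 2) - 3*r^2 + r + 2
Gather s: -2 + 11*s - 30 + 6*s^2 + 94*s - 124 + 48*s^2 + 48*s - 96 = 54*s^2 + 153*s - 252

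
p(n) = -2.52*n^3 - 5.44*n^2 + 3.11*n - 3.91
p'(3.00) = -97.57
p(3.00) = -111.58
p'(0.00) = 3.11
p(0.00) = -3.91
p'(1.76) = -39.46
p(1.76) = -29.03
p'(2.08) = -52.23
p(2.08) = -43.65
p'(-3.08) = -35.10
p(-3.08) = 8.53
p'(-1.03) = 6.30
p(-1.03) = -10.13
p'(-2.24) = -10.45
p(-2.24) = -9.85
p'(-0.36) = 6.05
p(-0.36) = -5.62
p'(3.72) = -141.98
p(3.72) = -197.35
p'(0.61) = -6.34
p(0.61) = -4.61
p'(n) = -7.56*n^2 - 10.88*n + 3.11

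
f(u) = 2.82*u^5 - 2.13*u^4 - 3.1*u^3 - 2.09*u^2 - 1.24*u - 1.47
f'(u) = 14.1*u^4 - 8.52*u^3 - 9.3*u^2 - 4.18*u - 1.24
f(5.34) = 9973.18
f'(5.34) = 9879.14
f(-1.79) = -61.86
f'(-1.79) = 170.06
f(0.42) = -2.62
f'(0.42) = -4.83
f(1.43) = -8.63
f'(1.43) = 7.81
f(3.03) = 430.03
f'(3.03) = 852.18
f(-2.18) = -163.53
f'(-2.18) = 370.40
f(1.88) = 7.83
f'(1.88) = 77.56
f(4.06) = 2283.69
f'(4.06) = 3089.40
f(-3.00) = -790.65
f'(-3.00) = 1299.74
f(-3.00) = -790.65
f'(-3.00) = 1299.74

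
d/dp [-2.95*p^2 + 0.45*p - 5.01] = 0.45 - 5.9*p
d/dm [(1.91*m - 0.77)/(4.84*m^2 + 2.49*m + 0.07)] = (-9.2444*m^2 + 7.4536*m + 2.051)/(23.4256*m^4 + 24.1032*m^3 + 6.8777*m^2 + 0.3486*m + 0.0049)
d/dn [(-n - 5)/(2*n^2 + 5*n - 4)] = (-2*n^2 - 5*n + (n + 5)*(4*n + 5) + 4)/(2*n^2 + 5*n - 4)^2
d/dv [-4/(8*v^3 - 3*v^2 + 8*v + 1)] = 8*(12*v^2 - 3*v + 4)/(8*v^3 - 3*v^2 + 8*v + 1)^2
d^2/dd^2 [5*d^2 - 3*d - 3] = 10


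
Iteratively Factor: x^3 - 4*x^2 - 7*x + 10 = (x + 2)*(x^2 - 6*x + 5) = (x - 1)*(x + 2)*(x - 5)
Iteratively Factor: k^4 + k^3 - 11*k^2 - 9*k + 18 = (k - 1)*(k^3 + 2*k^2 - 9*k - 18) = (k - 3)*(k - 1)*(k^2 + 5*k + 6) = (k - 3)*(k - 1)*(k + 2)*(k + 3)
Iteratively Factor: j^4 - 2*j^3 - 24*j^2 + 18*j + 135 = (j + 3)*(j^3 - 5*j^2 - 9*j + 45) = (j - 3)*(j + 3)*(j^2 - 2*j - 15) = (j - 5)*(j - 3)*(j + 3)*(j + 3)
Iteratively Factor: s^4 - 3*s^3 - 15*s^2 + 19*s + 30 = (s - 5)*(s^3 + 2*s^2 - 5*s - 6) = (s - 5)*(s + 1)*(s^2 + s - 6) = (s - 5)*(s - 2)*(s + 1)*(s + 3)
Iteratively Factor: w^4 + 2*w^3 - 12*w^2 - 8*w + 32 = (w + 4)*(w^3 - 2*w^2 - 4*w + 8) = (w - 2)*(w + 4)*(w^2 - 4) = (w - 2)*(w + 2)*(w + 4)*(w - 2)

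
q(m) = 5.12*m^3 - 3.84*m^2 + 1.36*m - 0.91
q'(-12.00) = 2305.36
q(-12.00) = -9417.55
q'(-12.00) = 2305.36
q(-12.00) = -9417.55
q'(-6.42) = 683.75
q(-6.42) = -1522.71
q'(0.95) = 7.93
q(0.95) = 1.31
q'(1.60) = 28.39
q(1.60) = 12.41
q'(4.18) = 237.63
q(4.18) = 311.62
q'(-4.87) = 403.05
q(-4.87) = -689.97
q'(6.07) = 520.68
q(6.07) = 1010.94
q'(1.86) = 40.21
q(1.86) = 21.28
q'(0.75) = 4.24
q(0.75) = 0.11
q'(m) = 15.36*m^2 - 7.68*m + 1.36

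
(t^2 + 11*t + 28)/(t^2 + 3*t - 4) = (t + 7)/(t - 1)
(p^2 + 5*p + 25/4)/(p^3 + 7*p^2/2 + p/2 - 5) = (p + 5/2)/(p^2 + p - 2)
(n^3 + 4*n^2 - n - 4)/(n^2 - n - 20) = (n^2 - 1)/(n - 5)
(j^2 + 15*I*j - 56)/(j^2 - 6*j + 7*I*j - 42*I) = (j + 8*I)/(j - 6)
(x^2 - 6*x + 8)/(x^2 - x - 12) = (x - 2)/(x + 3)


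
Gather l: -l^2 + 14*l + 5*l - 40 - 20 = -l^2 + 19*l - 60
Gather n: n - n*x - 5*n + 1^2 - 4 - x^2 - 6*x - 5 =n*(-x - 4) - x^2 - 6*x - 8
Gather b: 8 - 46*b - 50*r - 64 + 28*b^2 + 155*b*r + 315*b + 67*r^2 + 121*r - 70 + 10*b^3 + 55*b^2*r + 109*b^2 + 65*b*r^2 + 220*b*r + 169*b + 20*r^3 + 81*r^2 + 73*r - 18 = 10*b^3 + b^2*(55*r + 137) + b*(65*r^2 + 375*r + 438) + 20*r^3 + 148*r^2 + 144*r - 144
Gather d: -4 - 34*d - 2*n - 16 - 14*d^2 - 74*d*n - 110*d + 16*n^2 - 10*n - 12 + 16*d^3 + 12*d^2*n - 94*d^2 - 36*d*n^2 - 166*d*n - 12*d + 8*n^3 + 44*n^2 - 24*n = 16*d^3 + d^2*(12*n - 108) + d*(-36*n^2 - 240*n - 156) + 8*n^3 + 60*n^2 - 36*n - 32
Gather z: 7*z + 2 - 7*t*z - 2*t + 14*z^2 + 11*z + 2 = -2*t + 14*z^2 + z*(18 - 7*t) + 4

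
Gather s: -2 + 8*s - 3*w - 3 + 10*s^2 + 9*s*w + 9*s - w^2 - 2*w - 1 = 10*s^2 + s*(9*w + 17) - w^2 - 5*w - 6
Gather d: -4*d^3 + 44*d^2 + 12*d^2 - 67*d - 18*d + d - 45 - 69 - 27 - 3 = -4*d^3 + 56*d^2 - 84*d - 144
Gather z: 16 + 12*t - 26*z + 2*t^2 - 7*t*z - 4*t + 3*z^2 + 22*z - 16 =2*t^2 + 8*t + 3*z^2 + z*(-7*t - 4)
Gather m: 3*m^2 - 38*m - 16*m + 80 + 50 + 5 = 3*m^2 - 54*m + 135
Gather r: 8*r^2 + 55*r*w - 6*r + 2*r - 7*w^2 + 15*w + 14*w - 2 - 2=8*r^2 + r*(55*w - 4) - 7*w^2 + 29*w - 4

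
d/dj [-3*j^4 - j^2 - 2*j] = -12*j^3 - 2*j - 2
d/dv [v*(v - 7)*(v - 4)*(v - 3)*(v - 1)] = 5*v^4 - 60*v^3 + 225*v^2 - 290*v + 84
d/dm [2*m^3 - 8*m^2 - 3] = 2*m*(3*m - 8)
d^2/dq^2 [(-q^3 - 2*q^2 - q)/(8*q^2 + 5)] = 2*(-24*q^3 + 240*q^2 + 45*q - 50)/(512*q^6 + 960*q^4 + 600*q^2 + 125)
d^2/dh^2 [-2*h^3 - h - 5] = -12*h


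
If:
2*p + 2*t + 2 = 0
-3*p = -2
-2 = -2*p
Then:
No Solution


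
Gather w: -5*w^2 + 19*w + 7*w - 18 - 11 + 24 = -5*w^2 + 26*w - 5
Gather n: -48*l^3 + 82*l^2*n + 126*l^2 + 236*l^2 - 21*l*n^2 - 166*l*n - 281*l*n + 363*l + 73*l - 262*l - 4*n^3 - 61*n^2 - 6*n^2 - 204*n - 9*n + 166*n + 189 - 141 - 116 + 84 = -48*l^3 + 362*l^2 + 174*l - 4*n^3 + n^2*(-21*l - 67) + n*(82*l^2 - 447*l - 47) + 16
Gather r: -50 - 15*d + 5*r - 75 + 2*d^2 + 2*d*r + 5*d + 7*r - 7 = 2*d^2 - 10*d + r*(2*d + 12) - 132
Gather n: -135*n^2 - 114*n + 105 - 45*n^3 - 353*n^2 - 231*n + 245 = -45*n^3 - 488*n^2 - 345*n + 350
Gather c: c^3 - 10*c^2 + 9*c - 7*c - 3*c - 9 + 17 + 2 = c^3 - 10*c^2 - c + 10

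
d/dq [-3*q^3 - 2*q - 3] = -9*q^2 - 2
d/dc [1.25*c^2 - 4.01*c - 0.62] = 2.5*c - 4.01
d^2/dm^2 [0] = 0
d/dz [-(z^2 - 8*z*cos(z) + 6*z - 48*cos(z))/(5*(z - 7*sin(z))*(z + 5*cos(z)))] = (2*(z - 7*sin(z))*(z + 5*cos(z))*(-4*z*sin(z) - z - 24*sin(z) + 4*cos(z) - 3) - (z - 7*sin(z))*(5*sin(z) - 1)*(z^2 - 8*z*cos(z) + 6*z - 48*cos(z)) - (z + 5*cos(z))*(7*cos(z) - 1)*(z^2 - 8*z*cos(z) + 6*z - 48*cos(z)))/(5*(z - 7*sin(z))^2*(z + 5*cos(z))^2)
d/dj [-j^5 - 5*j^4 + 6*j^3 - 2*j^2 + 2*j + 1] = -5*j^4 - 20*j^3 + 18*j^2 - 4*j + 2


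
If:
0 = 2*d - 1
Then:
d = 1/2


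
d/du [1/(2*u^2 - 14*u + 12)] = (7/2 - u)/(u^2 - 7*u + 6)^2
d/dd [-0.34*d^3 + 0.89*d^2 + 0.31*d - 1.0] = -1.02*d^2 + 1.78*d + 0.31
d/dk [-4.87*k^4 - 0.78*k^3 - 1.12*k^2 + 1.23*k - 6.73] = -19.48*k^3 - 2.34*k^2 - 2.24*k + 1.23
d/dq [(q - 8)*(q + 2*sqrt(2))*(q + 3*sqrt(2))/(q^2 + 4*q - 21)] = (q^4 + 8*q^3 - 107*q^2 + 60*sqrt(2)*q^2 - 210*sqrt(2)*q + 528*q + 132 + 840*sqrt(2))/(q^4 + 8*q^3 - 26*q^2 - 168*q + 441)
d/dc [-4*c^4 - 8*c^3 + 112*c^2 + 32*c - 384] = -16*c^3 - 24*c^2 + 224*c + 32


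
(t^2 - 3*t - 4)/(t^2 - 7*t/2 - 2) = 2*(t + 1)/(2*t + 1)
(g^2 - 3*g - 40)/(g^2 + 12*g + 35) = (g - 8)/(g + 7)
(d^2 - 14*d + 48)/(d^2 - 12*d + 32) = (d - 6)/(d - 4)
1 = 1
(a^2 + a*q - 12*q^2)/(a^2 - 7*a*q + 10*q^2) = (a^2 + a*q - 12*q^2)/(a^2 - 7*a*q + 10*q^2)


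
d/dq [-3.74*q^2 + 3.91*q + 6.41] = 3.91 - 7.48*q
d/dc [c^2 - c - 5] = 2*c - 1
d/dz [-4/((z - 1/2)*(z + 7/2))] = 64*(2*z + 3)/((2*z - 1)^2*(2*z + 7)^2)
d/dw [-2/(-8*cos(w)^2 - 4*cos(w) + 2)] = 2*(4*cos(w) + 1)*sin(w)/(4*cos(w)^2 + 2*cos(w) - 1)^2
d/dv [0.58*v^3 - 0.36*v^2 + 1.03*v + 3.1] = 1.74*v^2 - 0.72*v + 1.03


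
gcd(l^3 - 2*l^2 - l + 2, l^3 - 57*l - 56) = l + 1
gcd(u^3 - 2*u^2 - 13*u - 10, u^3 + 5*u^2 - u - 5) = u + 1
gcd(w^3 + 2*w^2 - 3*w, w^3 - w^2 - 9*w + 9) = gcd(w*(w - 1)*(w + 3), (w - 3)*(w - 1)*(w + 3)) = w^2 + 2*w - 3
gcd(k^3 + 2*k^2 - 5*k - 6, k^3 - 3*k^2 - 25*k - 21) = k^2 + 4*k + 3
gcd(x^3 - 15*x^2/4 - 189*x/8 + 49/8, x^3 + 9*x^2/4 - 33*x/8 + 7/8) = x^2 + 13*x/4 - 7/8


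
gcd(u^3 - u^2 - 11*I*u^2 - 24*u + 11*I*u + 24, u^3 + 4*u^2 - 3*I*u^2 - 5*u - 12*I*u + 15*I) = u^2 + u*(-1 - 3*I) + 3*I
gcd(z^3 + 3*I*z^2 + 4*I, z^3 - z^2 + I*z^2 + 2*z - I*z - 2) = z^2 + I*z + 2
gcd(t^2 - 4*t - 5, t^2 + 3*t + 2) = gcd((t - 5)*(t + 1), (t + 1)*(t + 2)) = t + 1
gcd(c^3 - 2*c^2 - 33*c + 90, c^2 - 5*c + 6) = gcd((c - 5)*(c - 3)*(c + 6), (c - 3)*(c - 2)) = c - 3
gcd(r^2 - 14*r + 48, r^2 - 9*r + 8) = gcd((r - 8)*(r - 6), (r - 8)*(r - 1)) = r - 8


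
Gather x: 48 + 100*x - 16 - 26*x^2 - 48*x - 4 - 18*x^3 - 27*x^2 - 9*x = -18*x^3 - 53*x^2 + 43*x + 28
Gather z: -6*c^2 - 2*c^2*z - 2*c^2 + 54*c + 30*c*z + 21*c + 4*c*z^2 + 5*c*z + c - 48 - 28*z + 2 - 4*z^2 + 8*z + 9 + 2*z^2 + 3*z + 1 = -8*c^2 + 76*c + z^2*(4*c - 2) + z*(-2*c^2 + 35*c - 17) - 36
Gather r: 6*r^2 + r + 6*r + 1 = 6*r^2 + 7*r + 1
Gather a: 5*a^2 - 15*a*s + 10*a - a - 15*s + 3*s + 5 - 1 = 5*a^2 + a*(9 - 15*s) - 12*s + 4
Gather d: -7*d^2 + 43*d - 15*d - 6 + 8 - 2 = -7*d^2 + 28*d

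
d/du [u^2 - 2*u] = 2*u - 2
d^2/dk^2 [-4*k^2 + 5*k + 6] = -8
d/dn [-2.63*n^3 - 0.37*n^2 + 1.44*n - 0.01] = -7.89*n^2 - 0.74*n + 1.44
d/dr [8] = 0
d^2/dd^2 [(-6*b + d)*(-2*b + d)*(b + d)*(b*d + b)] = 2*b*(4*b^2 - 21*b*d - 7*b + 6*d^2 + 3*d)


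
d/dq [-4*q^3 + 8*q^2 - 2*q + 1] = -12*q^2 + 16*q - 2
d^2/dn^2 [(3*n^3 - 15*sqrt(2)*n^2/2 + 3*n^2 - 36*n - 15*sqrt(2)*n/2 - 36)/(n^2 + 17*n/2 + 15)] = 36*(25*sqrt(2)*n^3 + 49*n^3 + 150*sqrt(2)*n^2 + 402*n^2 + 150*sqrt(2)*n + 1212*n - 325*sqrt(2) + 1424)/(8*n^6 + 204*n^5 + 2094*n^4 + 11033*n^3 + 31410*n^2 + 45900*n + 27000)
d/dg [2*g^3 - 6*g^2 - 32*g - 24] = 6*g^2 - 12*g - 32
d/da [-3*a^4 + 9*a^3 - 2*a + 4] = -12*a^3 + 27*a^2 - 2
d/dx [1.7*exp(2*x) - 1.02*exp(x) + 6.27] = (3.4*exp(x) - 1.02)*exp(x)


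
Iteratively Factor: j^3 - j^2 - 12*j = (j - 4)*(j^2 + 3*j) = (j - 4)*(j + 3)*(j)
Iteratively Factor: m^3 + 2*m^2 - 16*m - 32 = (m + 4)*(m^2 - 2*m - 8) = (m + 2)*(m + 4)*(m - 4)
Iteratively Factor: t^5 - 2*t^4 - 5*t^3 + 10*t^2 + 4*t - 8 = (t - 2)*(t^4 - 5*t^2 + 4) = (t - 2)*(t + 2)*(t^3 - 2*t^2 - t + 2) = (t - 2)*(t - 1)*(t + 2)*(t^2 - t - 2) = (t - 2)*(t - 1)*(t + 1)*(t + 2)*(t - 2)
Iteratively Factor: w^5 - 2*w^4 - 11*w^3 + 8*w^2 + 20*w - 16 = (w - 1)*(w^4 - w^3 - 12*w^2 - 4*w + 16) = (w - 1)*(w + 2)*(w^3 - 3*w^2 - 6*w + 8) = (w - 4)*(w - 1)*(w + 2)*(w^2 + w - 2) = (w - 4)*(w - 1)^2*(w + 2)*(w + 2)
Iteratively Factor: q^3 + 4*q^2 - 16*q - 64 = (q + 4)*(q^2 - 16) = (q + 4)^2*(q - 4)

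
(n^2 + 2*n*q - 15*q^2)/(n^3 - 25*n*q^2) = (-n + 3*q)/(n*(-n + 5*q))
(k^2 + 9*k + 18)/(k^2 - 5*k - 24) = (k + 6)/(k - 8)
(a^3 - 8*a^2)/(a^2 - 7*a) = a*(a - 8)/(a - 7)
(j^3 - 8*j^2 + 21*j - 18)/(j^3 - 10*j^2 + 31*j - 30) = (j - 3)/(j - 5)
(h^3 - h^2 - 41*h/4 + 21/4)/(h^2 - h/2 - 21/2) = h - 1/2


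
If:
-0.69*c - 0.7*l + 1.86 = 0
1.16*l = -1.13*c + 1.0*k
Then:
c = 2.69565217391304 - 1.01449275362319*l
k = 0.0136231884057971*l + 3.04608695652174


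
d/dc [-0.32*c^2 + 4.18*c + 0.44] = 4.18 - 0.64*c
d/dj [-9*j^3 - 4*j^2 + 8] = j*(-27*j - 8)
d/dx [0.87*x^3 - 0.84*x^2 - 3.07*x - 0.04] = 2.61*x^2 - 1.68*x - 3.07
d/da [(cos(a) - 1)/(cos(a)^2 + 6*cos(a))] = (sin(a) - 6*sin(a)/cos(a)^2 - 2*tan(a))/(cos(a) + 6)^2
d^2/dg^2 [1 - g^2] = -2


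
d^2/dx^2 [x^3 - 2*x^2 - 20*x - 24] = 6*x - 4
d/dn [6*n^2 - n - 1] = 12*n - 1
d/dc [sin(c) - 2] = cos(c)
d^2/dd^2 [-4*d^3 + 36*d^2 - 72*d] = 72 - 24*d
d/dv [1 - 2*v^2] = -4*v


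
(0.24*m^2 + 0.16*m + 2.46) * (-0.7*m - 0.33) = -0.168*m^3 - 0.1912*m^2 - 1.7748*m - 0.8118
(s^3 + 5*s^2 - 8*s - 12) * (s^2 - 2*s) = s^5 + 3*s^4 - 18*s^3 + 4*s^2 + 24*s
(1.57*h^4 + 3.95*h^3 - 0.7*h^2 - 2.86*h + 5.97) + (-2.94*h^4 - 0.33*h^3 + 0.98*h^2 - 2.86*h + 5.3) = -1.37*h^4 + 3.62*h^3 + 0.28*h^2 - 5.72*h + 11.27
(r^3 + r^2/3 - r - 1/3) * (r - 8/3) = r^4 - 7*r^3/3 - 17*r^2/9 + 7*r/3 + 8/9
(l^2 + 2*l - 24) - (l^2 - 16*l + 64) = 18*l - 88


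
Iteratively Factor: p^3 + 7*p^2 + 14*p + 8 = (p + 4)*(p^2 + 3*p + 2) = (p + 1)*(p + 4)*(p + 2)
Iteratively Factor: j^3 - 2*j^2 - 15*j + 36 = (j - 3)*(j^2 + j - 12) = (j - 3)^2*(j + 4)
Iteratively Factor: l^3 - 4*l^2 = (l)*(l^2 - 4*l) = l*(l - 4)*(l)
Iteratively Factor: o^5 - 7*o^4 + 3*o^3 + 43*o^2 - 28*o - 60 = (o - 5)*(o^4 - 2*o^3 - 7*o^2 + 8*o + 12) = (o - 5)*(o - 3)*(o^3 + o^2 - 4*o - 4) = (o - 5)*(o - 3)*(o - 2)*(o^2 + 3*o + 2) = (o - 5)*(o - 3)*(o - 2)*(o + 1)*(o + 2)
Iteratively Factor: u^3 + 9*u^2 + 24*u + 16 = (u + 4)*(u^2 + 5*u + 4) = (u + 4)^2*(u + 1)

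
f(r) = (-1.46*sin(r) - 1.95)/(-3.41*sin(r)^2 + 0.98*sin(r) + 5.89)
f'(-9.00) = 0.08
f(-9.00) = -0.27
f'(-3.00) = 0.15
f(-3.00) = -0.31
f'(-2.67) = 0.07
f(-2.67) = -0.27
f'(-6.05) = -0.28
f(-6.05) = -0.39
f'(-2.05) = -0.10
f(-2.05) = -0.28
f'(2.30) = 0.58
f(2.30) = -0.64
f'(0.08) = -0.22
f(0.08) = -0.35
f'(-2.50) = 0.02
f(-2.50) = -0.26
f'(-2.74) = 0.08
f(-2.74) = -0.28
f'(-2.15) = -0.07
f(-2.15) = -0.27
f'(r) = (6.82*sin(r)*cos(r) - 0.98*cos(r))*(-1.46*sin(r) - 1.95)/(-3.41*sin(r)^2 + 0.98*sin(r) + 5.89)^2 - 1.46*cos(r)/(-3.41*sin(r)^2 + 0.98*sin(r) + 5.89) = (-13.299*sin(r) + 2.4893*cos(2*r) - 9.1777)*cos(r)/(-3.41*sin(r)^2 + 0.98*sin(r) + 5.89)^2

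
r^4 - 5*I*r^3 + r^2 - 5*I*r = r*(r - 5*I)*(r - I)*(r + I)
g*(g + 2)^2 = g^3 + 4*g^2 + 4*g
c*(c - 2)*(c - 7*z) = c^3 - 7*c^2*z - 2*c^2 + 14*c*z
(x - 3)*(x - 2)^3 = x^4 - 9*x^3 + 30*x^2 - 44*x + 24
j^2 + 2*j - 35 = (j - 5)*(j + 7)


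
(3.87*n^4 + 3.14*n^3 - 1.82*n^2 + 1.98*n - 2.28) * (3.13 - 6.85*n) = -26.5095*n^5 - 9.3959*n^4 + 22.2952*n^3 - 19.2596*n^2 + 21.8154*n - 7.1364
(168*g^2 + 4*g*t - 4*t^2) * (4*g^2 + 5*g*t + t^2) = 672*g^4 + 856*g^3*t + 172*g^2*t^2 - 16*g*t^3 - 4*t^4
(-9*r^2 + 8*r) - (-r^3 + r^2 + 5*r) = r^3 - 10*r^2 + 3*r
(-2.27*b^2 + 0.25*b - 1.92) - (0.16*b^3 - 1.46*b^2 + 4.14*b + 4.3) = -0.16*b^3 - 0.81*b^2 - 3.89*b - 6.22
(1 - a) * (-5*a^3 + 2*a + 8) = 5*a^4 - 5*a^3 - 2*a^2 - 6*a + 8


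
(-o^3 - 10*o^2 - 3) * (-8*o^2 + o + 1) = 8*o^5 + 79*o^4 - 11*o^3 + 14*o^2 - 3*o - 3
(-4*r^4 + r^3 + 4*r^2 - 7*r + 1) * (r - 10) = -4*r^5 + 41*r^4 - 6*r^3 - 47*r^2 + 71*r - 10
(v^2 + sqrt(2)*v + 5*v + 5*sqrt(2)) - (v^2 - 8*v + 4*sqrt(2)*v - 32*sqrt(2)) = -3*sqrt(2)*v + 13*v + 37*sqrt(2)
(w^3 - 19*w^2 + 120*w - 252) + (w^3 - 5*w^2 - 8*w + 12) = 2*w^3 - 24*w^2 + 112*w - 240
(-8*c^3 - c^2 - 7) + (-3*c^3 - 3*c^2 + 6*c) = -11*c^3 - 4*c^2 + 6*c - 7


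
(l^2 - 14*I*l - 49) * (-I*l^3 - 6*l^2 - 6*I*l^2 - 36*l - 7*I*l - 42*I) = -I*l^5 - 20*l^4 - 6*I*l^4 - 120*l^3 + 126*I*l^3 + 196*l^2 + 756*I*l^2 + 1176*l + 343*I*l + 2058*I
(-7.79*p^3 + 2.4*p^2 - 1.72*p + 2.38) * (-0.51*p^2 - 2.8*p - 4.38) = 3.9729*p^5 + 20.588*p^4 + 28.2774*p^3 - 6.9098*p^2 + 0.8696*p - 10.4244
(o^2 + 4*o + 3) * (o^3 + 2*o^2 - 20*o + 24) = o^5 + 6*o^4 - 9*o^3 - 50*o^2 + 36*o + 72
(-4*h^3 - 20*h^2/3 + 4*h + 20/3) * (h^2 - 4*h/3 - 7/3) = -4*h^5 - 4*h^4/3 + 200*h^3/9 + 152*h^2/9 - 164*h/9 - 140/9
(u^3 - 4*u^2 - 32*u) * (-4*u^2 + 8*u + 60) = -4*u^5 + 24*u^4 + 156*u^3 - 496*u^2 - 1920*u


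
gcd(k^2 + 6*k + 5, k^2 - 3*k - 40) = k + 5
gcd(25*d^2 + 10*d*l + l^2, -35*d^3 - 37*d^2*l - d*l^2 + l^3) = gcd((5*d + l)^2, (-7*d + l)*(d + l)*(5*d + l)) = 5*d + l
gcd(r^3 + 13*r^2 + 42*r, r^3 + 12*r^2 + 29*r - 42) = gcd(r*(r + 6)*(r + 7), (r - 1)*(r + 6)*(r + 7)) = r^2 + 13*r + 42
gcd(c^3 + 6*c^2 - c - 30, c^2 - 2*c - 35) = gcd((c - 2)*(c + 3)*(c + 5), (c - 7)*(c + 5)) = c + 5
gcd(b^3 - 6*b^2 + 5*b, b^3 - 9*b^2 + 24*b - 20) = b - 5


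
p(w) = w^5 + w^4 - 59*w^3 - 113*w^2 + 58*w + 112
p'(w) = 5*w^4 + 4*w^3 - 177*w^2 - 226*w + 58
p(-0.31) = 84.92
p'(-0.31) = 110.98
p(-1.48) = -32.39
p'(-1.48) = 15.80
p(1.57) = -288.18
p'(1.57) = -687.25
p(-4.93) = 1827.61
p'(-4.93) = -655.44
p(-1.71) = -28.66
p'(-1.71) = -50.35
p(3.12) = -2208.53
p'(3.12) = -1774.83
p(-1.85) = -18.43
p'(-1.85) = -96.44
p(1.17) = -65.25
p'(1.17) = -432.94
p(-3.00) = 352.00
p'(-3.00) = -560.00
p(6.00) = -7280.00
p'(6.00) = -326.00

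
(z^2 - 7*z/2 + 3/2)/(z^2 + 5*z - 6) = (2*z^2 - 7*z + 3)/(2*(z^2 + 5*z - 6))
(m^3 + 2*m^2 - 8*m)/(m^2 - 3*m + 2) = m*(m + 4)/(m - 1)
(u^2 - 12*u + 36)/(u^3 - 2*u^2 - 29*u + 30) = (u - 6)/(u^2 + 4*u - 5)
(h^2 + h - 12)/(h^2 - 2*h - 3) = (h + 4)/(h + 1)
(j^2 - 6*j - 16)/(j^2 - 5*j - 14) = (j - 8)/(j - 7)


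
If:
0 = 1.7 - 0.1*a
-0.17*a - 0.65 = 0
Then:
No Solution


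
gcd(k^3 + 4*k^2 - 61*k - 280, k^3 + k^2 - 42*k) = k + 7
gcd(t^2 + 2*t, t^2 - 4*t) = t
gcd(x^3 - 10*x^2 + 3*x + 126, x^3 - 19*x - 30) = x + 3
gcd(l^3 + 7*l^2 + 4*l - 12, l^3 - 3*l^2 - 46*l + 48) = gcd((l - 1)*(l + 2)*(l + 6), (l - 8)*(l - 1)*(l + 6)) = l^2 + 5*l - 6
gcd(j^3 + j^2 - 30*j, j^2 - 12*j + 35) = j - 5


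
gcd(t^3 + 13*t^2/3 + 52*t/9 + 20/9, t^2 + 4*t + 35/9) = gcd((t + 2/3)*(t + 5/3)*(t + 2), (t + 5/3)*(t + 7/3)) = t + 5/3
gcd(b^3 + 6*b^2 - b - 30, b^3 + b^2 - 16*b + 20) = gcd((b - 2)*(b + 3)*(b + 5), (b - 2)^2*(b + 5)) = b^2 + 3*b - 10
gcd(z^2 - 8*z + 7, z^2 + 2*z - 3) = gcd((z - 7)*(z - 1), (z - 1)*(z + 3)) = z - 1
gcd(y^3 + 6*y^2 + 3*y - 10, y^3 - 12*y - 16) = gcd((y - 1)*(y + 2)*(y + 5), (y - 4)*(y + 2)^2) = y + 2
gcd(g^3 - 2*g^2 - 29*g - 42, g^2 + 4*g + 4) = g + 2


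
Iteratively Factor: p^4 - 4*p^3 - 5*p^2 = (p + 1)*(p^3 - 5*p^2) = p*(p + 1)*(p^2 - 5*p) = p*(p - 5)*(p + 1)*(p)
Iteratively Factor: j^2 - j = (j - 1)*(j)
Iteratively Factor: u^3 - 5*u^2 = (u)*(u^2 - 5*u) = u^2*(u - 5)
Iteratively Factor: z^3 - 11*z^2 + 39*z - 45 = (z - 5)*(z^2 - 6*z + 9) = (z - 5)*(z - 3)*(z - 3)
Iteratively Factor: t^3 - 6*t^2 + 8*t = (t - 4)*(t^2 - 2*t) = t*(t - 4)*(t - 2)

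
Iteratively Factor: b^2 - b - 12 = (b - 4)*(b + 3)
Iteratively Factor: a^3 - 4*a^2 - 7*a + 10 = (a - 1)*(a^2 - 3*a - 10) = (a - 1)*(a + 2)*(a - 5)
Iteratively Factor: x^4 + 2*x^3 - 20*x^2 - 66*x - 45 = (x + 3)*(x^3 - x^2 - 17*x - 15) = (x + 3)^2*(x^2 - 4*x - 5) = (x - 5)*(x + 3)^2*(x + 1)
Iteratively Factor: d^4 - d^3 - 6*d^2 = (d + 2)*(d^3 - 3*d^2) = d*(d + 2)*(d^2 - 3*d) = d*(d - 3)*(d + 2)*(d)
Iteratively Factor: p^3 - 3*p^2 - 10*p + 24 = (p - 4)*(p^2 + p - 6) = (p - 4)*(p - 2)*(p + 3)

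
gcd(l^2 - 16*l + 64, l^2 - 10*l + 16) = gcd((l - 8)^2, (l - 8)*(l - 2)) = l - 8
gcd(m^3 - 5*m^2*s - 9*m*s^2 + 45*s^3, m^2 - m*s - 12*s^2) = m + 3*s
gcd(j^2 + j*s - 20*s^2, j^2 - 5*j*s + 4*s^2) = -j + 4*s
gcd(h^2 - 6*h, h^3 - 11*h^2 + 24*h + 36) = h - 6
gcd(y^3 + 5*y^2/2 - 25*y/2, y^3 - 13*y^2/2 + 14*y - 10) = y - 5/2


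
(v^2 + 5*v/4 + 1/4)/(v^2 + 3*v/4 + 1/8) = 2*(v + 1)/(2*v + 1)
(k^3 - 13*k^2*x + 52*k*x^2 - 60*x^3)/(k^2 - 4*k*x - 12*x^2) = (k^2 - 7*k*x + 10*x^2)/(k + 2*x)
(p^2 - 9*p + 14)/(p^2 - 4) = (p - 7)/(p + 2)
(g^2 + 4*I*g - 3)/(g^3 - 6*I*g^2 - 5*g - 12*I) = (g + 3*I)/(g^2 - 7*I*g - 12)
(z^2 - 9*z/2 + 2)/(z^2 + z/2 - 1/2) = (z - 4)/(z + 1)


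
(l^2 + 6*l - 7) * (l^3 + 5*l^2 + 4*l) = l^5 + 11*l^4 + 27*l^3 - 11*l^2 - 28*l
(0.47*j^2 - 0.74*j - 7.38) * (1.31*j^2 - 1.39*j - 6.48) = 0.6157*j^4 - 1.6227*j^3 - 11.6848*j^2 + 15.0534*j + 47.8224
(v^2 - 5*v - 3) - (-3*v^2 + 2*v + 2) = 4*v^2 - 7*v - 5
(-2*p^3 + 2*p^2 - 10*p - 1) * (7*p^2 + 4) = -14*p^5 + 14*p^4 - 78*p^3 + p^2 - 40*p - 4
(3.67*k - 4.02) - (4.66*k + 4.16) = -0.99*k - 8.18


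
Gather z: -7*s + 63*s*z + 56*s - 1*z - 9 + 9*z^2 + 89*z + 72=49*s + 9*z^2 + z*(63*s + 88) + 63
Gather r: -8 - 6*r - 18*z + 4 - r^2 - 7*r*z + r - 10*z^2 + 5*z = -r^2 + r*(-7*z - 5) - 10*z^2 - 13*z - 4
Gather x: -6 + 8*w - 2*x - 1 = 8*w - 2*x - 7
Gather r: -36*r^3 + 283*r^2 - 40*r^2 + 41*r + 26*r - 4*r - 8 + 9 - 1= -36*r^3 + 243*r^2 + 63*r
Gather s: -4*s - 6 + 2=-4*s - 4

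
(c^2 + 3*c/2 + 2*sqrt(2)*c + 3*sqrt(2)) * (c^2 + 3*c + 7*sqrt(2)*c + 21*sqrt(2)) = c^4 + 9*c^3/2 + 9*sqrt(2)*c^3 + 65*c^2/2 + 81*sqrt(2)*c^2/2 + 81*sqrt(2)*c/2 + 126*c + 126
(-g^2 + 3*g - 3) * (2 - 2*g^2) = 2*g^4 - 6*g^3 + 4*g^2 + 6*g - 6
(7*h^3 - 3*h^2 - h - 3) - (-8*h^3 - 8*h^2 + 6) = 15*h^3 + 5*h^2 - h - 9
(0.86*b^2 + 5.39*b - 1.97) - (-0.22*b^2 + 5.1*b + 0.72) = 1.08*b^2 + 0.29*b - 2.69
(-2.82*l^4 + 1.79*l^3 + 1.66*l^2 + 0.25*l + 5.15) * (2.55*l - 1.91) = -7.191*l^5 + 9.9507*l^4 + 0.8141*l^3 - 2.5331*l^2 + 12.655*l - 9.8365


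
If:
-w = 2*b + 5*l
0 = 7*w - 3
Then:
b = -5*l/2 - 3/14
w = 3/7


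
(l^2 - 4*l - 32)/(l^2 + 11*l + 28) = (l - 8)/(l + 7)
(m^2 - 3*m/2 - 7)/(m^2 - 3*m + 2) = (m^2 - 3*m/2 - 7)/(m^2 - 3*m + 2)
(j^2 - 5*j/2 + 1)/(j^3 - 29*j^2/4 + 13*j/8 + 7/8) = 4*(j - 2)/(4*j^2 - 27*j - 7)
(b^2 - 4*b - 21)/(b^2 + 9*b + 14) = (b^2 - 4*b - 21)/(b^2 + 9*b + 14)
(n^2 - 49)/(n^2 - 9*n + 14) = (n + 7)/(n - 2)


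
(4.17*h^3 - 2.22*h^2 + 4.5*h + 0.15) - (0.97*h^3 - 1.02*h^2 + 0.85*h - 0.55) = 3.2*h^3 - 1.2*h^2 + 3.65*h + 0.7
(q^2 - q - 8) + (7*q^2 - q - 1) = 8*q^2 - 2*q - 9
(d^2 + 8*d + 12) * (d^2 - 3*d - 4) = d^4 + 5*d^3 - 16*d^2 - 68*d - 48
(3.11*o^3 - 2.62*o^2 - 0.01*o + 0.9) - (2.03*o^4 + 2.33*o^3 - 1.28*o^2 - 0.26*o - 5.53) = -2.03*o^4 + 0.78*o^3 - 1.34*o^2 + 0.25*o + 6.43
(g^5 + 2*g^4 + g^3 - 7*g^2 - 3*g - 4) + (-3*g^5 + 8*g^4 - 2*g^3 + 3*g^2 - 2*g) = -2*g^5 + 10*g^4 - g^3 - 4*g^2 - 5*g - 4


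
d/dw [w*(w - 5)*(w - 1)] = 3*w^2 - 12*w + 5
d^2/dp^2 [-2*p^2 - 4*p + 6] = -4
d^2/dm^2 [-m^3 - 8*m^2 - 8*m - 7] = -6*m - 16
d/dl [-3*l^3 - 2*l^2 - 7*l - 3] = -9*l^2 - 4*l - 7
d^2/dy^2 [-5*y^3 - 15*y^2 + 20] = -30*y - 30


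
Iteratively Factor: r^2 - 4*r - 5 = (r - 5)*(r + 1)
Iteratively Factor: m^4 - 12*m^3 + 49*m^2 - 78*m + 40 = (m - 1)*(m^3 - 11*m^2 + 38*m - 40) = (m - 4)*(m - 1)*(m^2 - 7*m + 10) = (m - 4)*(m - 2)*(m - 1)*(m - 5)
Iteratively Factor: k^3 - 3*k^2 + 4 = (k + 1)*(k^2 - 4*k + 4) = (k - 2)*(k + 1)*(k - 2)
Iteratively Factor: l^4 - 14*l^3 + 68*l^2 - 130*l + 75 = (l - 1)*(l^3 - 13*l^2 + 55*l - 75) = (l - 3)*(l - 1)*(l^2 - 10*l + 25) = (l - 5)*(l - 3)*(l - 1)*(l - 5)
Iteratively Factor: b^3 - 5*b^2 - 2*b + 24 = (b - 3)*(b^2 - 2*b - 8) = (b - 3)*(b + 2)*(b - 4)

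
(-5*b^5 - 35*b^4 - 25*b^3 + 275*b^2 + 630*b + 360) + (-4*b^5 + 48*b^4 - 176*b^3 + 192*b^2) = -9*b^5 + 13*b^4 - 201*b^3 + 467*b^2 + 630*b + 360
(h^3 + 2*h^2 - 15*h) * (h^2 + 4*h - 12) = h^5 + 6*h^4 - 19*h^3 - 84*h^2 + 180*h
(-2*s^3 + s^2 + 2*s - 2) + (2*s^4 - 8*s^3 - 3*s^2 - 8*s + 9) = 2*s^4 - 10*s^3 - 2*s^2 - 6*s + 7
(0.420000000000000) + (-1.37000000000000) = -0.950000000000000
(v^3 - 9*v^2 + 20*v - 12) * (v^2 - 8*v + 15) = v^5 - 17*v^4 + 107*v^3 - 307*v^2 + 396*v - 180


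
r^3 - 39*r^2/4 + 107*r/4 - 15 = (r - 5)*(r - 4)*(r - 3/4)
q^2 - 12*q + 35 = (q - 7)*(q - 5)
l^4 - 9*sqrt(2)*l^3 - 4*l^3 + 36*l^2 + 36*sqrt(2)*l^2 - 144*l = l*(l - 4)*(l - 6*sqrt(2))*(l - 3*sqrt(2))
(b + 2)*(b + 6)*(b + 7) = b^3 + 15*b^2 + 68*b + 84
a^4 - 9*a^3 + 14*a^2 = a^2*(a - 7)*(a - 2)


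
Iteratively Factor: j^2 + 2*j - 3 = (j - 1)*(j + 3)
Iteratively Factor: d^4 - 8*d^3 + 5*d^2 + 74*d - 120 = (d - 5)*(d^3 - 3*d^2 - 10*d + 24) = (d - 5)*(d + 3)*(d^2 - 6*d + 8) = (d - 5)*(d - 2)*(d + 3)*(d - 4)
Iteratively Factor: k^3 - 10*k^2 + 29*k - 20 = (k - 5)*(k^2 - 5*k + 4) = (k - 5)*(k - 1)*(k - 4)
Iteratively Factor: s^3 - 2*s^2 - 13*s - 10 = (s - 5)*(s^2 + 3*s + 2) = (s - 5)*(s + 2)*(s + 1)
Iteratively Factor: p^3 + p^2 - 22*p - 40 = (p - 5)*(p^2 + 6*p + 8) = (p - 5)*(p + 2)*(p + 4)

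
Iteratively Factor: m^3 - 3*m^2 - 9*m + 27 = (m - 3)*(m^2 - 9) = (m - 3)*(m + 3)*(m - 3)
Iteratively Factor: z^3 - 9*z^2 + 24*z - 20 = (z - 2)*(z^2 - 7*z + 10) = (z - 5)*(z - 2)*(z - 2)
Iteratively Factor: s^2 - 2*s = (s)*(s - 2)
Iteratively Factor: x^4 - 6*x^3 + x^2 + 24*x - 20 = (x - 1)*(x^3 - 5*x^2 - 4*x + 20) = (x - 1)*(x + 2)*(x^2 - 7*x + 10) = (x - 2)*(x - 1)*(x + 2)*(x - 5)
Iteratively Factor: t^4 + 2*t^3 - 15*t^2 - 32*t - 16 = (t + 1)*(t^3 + t^2 - 16*t - 16) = (t + 1)^2*(t^2 - 16) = (t + 1)^2*(t + 4)*(t - 4)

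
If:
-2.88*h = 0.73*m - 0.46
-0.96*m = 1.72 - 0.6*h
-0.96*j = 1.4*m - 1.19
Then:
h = 0.53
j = 3.37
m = -1.46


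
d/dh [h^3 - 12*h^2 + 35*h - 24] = 3*h^2 - 24*h + 35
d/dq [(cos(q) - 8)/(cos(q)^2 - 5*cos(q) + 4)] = (cos(q)^2 - 16*cos(q) + 36)*sin(q)/(cos(q)^2 - 5*cos(q) + 4)^2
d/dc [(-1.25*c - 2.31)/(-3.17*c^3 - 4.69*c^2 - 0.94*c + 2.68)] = (3.9625*c^3 + 5.8625*c^2 + 1.175*c - (1.25*c + 2.31)*(9.51*c^2 + 9.38*c + 0.94) - 3.35)/(3.17*c^3 + 4.69*c^2 + 0.94*c - 2.68)^2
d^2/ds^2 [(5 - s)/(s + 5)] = 20/(s + 5)^3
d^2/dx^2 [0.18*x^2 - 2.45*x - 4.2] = 0.360000000000000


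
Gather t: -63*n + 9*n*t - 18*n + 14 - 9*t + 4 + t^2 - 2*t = -81*n + t^2 + t*(9*n - 11) + 18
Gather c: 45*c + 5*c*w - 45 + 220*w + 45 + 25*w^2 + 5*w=c*(5*w + 45) + 25*w^2 + 225*w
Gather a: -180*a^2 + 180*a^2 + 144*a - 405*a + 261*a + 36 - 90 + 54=0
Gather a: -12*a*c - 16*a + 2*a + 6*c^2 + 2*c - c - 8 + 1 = a*(-12*c - 14) + 6*c^2 + c - 7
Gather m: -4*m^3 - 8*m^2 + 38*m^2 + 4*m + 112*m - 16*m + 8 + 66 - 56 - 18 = -4*m^3 + 30*m^2 + 100*m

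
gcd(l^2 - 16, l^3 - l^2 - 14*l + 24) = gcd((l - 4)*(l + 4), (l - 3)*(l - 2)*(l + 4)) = l + 4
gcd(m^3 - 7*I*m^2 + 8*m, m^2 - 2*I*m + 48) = m - 8*I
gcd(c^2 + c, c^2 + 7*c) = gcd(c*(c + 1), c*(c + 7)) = c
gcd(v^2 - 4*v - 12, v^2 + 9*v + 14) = v + 2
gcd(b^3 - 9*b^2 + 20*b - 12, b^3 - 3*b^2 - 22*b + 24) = b^2 - 7*b + 6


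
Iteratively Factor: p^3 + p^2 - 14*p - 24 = (p + 2)*(p^2 - p - 12) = (p + 2)*(p + 3)*(p - 4)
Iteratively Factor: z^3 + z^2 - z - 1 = (z + 1)*(z^2 - 1) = (z + 1)^2*(z - 1)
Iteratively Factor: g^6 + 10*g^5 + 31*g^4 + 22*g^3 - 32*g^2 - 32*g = (g + 4)*(g^5 + 6*g^4 + 7*g^3 - 6*g^2 - 8*g) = (g + 2)*(g + 4)*(g^4 + 4*g^3 - g^2 - 4*g) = (g - 1)*(g + 2)*(g + 4)*(g^3 + 5*g^2 + 4*g) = (g - 1)*(g + 2)*(g + 4)^2*(g^2 + g) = (g - 1)*(g + 1)*(g + 2)*(g + 4)^2*(g)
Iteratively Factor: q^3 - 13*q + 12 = (q + 4)*(q^2 - 4*q + 3) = (q - 1)*(q + 4)*(q - 3)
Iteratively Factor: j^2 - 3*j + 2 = (j - 2)*(j - 1)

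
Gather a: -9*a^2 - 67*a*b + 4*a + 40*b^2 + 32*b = -9*a^2 + a*(4 - 67*b) + 40*b^2 + 32*b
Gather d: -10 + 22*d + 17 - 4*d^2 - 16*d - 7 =-4*d^2 + 6*d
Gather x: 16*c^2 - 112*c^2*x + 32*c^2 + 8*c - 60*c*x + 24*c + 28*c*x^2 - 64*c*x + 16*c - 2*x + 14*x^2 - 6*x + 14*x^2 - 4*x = 48*c^2 + 48*c + x^2*(28*c + 28) + x*(-112*c^2 - 124*c - 12)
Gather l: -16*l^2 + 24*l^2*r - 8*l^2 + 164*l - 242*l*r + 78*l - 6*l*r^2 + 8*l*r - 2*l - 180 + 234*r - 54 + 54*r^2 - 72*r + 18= l^2*(24*r - 24) + l*(-6*r^2 - 234*r + 240) + 54*r^2 + 162*r - 216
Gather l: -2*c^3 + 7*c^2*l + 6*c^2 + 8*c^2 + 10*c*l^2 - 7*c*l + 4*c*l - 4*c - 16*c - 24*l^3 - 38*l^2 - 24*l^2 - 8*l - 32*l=-2*c^3 + 14*c^2 - 20*c - 24*l^3 + l^2*(10*c - 62) + l*(7*c^2 - 3*c - 40)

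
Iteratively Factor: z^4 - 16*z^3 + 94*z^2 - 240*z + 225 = (z - 3)*(z^3 - 13*z^2 + 55*z - 75) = (z - 3)^2*(z^2 - 10*z + 25) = (z - 5)*(z - 3)^2*(z - 5)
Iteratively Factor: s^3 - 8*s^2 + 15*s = (s)*(s^2 - 8*s + 15) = s*(s - 3)*(s - 5)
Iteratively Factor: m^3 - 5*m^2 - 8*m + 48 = (m + 3)*(m^2 - 8*m + 16) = (m - 4)*(m + 3)*(m - 4)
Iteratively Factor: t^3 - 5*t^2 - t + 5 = (t - 1)*(t^2 - 4*t - 5) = (t - 1)*(t + 1)*(t - 5)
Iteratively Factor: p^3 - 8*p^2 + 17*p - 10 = (p - 2)*(p^2 - 6*p + 5) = (p - 5)*(p - 2)*(p - 1)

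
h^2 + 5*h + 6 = (h + 2)*(h + 3)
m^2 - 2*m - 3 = (m - 3)*(m + 1)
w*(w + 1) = w^2 + w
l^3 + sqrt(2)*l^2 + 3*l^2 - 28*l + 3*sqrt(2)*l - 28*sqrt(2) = (l - 4)*(l + 7)*(l + sqrt(2))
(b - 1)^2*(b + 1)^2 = b^4 - 2*b^2 + 1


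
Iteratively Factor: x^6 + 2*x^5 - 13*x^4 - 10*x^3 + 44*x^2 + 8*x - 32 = (x - 2)*(x^5 + 4*x^4 - 5*x^3 - 20*x^2 + 4*x + 16) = (x - 2)*(x + 1)*(x^4 + 3*x^3 - 8*x^2 - 12*x + 16) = (x - 2)*(x - 1)*(x + 1)*(x^3 + 4*x^2 - 4*x - 16) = (x - 2)^2*(x - 1)*(x + 1)*(x^2 + 6*x + 8) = (x - 2)^2*(x - 1)*(x + 1)*(x + 2)*(x + 4)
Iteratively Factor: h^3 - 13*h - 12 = (h + 1)*(h^2 - h - 12) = (h + 1)*(h + 3)*(h - 4)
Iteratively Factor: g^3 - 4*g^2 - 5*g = (g + 1)*(g^2 - 5*g) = g*(g + 1)*(g - 5)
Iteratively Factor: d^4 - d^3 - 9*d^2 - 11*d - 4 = (d + 1)*(d^3 - 2*d^2 - 7*d - 4) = (d + 1)^2*(d^2 - 3*d - 4) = (d - 4)*(d + 1)^2*(d + 1)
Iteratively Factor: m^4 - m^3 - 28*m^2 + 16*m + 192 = (m + 4)*(m^3 - 5*m^2 - 8*m + 48) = (m + 3)*(m + 4)*(m^2 - 8*m + 16) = (m - 4)*(m + 3)*(m + 4)*(m - 4)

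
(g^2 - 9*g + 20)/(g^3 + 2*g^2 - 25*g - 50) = (g - 4)/(g^2 + 7*g + 10)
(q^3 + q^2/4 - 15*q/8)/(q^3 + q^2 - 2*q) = (q^2 + q/4 - 15/8)/(q^2 + q - 2)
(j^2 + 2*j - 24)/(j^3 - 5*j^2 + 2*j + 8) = (j + 6)/(j^2 - j - 2)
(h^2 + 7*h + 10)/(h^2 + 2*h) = (h + 5)/h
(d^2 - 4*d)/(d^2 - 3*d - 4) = d/(d + 1)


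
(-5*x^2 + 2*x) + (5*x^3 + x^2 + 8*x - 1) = 5*x^3 - 4*x^2 + 10*x - 1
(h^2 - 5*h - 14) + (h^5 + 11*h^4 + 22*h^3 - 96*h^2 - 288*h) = h^5 + 11*h^4 + 22*h^3 - 95*h^2 - 293*h - 14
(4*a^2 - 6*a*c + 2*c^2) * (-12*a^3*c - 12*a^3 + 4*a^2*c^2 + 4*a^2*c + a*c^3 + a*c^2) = -48*a^5*c - 48*a^5 + 88*a^4*c^2 + 88*a^4*c - 44*a^3*c^3 - 44*a^3*c^2 + 2*a^2*c^4 + 2*a^2*c^3 + 2*a*c^5 + 2*a*c^4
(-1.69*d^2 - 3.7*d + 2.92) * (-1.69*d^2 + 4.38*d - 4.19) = 2.8561*d^4 - 1.1492*d^3 - 14.0597*d^2 + 28.2926*d - 12.2348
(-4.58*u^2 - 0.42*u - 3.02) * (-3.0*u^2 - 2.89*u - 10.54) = 13.74*u^4 + 14.4962*u^3 + 58.547*u^2 + 13.1546*u + 31.8308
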